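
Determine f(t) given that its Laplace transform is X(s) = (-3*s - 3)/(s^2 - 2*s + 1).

Factor the denominator: s^2 - 2*s + 1 = (s - 1)^2.
Partial fraction decomposition gives [-3/(s - 1)] + [-6/(s - 1)^2].
Invert each term: -3/(s - 1) ↔ -3e^(t); -6/(s - 1)^2 ↔ -6t·e^(t).

f(t) = -6*t*exp(t) - 3*exp(t)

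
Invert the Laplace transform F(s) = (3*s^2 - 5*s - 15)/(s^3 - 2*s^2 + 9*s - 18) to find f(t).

f(t) = -exp(2*t) + sin(3*t) + 4*cos(3*t)

Factor the denominator: s^3 - 2*s^2 + 9*s - 18 = (s - 2)*(s^2 + 9).
Partial fraction decomposition gives [-1/(s - 2)] + [4*s/(s^2 + 9)] + [3/(s^2 + 9)].
Invert each term: -1/(s - 2) ↔ -e^(2t); 4·s/(s^2 + 9) ↔ 4cos(3t); 1·3/(s^2 + 9) ↔ sin(3t).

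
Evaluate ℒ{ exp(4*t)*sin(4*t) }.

4/((s - 4)^2 + 16)

L{sin(4t)} = 4/(s^2 + 16).
By the first shifting theorem, multiplying by e^(4t) replaces s with s - 4.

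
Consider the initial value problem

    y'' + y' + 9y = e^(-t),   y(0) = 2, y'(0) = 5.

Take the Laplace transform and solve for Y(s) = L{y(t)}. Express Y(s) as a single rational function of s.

Y(s) = (2*s^2 + 9*s + 8)/(s^3 + 2*s^2 + 10*s + 9)

Apply the Laplace transform to the equation.
With L{y''} = s^2 Y - s·y(0) - y'(0) and L{y'} = sY - y(0), with y(0) = 2, y'(0) = 5: the LHS transforms to (s^2 + s + 9)Y - (2*s + 7).
The right side is L{e^(-t)} = 1/(s + 1).
So (s^2 + s + 9)Y = 1/(s + 1) + (2*s + 7).
Divide through and combine into a single rational function.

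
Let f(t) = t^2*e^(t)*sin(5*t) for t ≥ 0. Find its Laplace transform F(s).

L{sin(5t)} = 5/(s^2 + 25).
Multiplying by e^(t) shifts s → s - 1, so L{e^(t)*sin(5*t)} = 5/((s - 1)^2 + 25).
Then apply L{t^2·g(t)} = (-1)^2 d^2/ds^2[G(s)] with G(s) = 5/((s - 1)^2 + 25):
differentiating 2 times and applying the sign gives 10*(3*s^2 - 6*s - 22)/(s^2 - 2*s + 26)^3.

F(s) = 10*(3*s^2 - 6*s - 22)/(s^2 - 2*s + 26)^3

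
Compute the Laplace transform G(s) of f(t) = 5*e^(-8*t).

G(s) = 5/(s + 8)

L{5} = 5/s.
By the first shifting theorem, multiplying by e^(-8t) replaces s with s + 8.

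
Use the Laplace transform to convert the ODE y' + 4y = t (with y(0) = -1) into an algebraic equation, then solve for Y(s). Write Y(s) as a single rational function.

Y(s) = (-s^2 + 1)/(s^3 + 4*s^2)

Apply the Laplace transform to the equation.
With L{y'} = sY - y(0) = sY - (-1): the LHS transforms to (s + 4)Y - (-1).
The right side is L{t} = s^(-2).
So (s + 4)Y = s^(-2) + (-1).
Isolate Y and clear denominators.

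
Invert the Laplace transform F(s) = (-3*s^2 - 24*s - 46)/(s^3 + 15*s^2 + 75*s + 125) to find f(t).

f(t) = -t^2*exp(-5*t)/2 + 6*t*exp(-5*t) - 3*exp(-5*t)

Factor the denominator: s^3 + 15*s^2 + 75*s + 125 = (s + 5)^3.
Partial fraction decomposition gives [-3/(s + 5)] + [6/(s + 5)^2] + [-1/(s + 5)^3].
Invert each term: -3/(s + 5) ↔ -3e^(-5t); 6/(s + 5)^2 ↔ 6t·e^(-5t); -1/(s + 5)^3 ↔ (-1/2)t^2·e^(-5t).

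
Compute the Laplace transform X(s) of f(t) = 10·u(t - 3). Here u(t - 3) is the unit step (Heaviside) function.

By the second shifting theorem, L{u(t - c)·g(t - c)} = e^(-cs)·G(s) with c = 3 and G(s) = L{g(t)}.
L{10} = 10/s.

X(s) = 10*exp(-3*s)/s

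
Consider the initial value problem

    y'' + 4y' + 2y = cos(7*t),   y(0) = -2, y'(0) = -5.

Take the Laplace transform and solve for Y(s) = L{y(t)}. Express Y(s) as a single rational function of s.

Transform both sides with L{·}.
Using L{y''} = s^2 Y - s·y(0) - y'(0) and L{y'} = sY - y(0), with y(0) = -2, y'(0) = -5, the left side becomes (s^2 + 4*s + 2)Y - (-2*s - 13).
The right side is L{cos(7*t)} = s/(s^2 + 49).
So (s^2 + 4*s + 2)Y = s/(s^2 + 49) + (-2*s - 13).
Divide through and combine into a single rational function.

Y(s) = (-2*s^3 - 13*s^2 - 97*s - 637)/(s^4 + 4*s^3 + 51*s^2 + 196*s + 98)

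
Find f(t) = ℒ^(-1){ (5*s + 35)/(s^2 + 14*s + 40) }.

f(t) = 5*exp(-7*t)*cosh(3*t)

Rewrite the denominator: s^2 + 14*s + 40 = (s + 7)^2 - 9.
The form in (s + 7) signals a first-shifting-theorem factor e^(-7t).
Since L{cosh(3t)} = s/(s^2 - 9), the inverse is e^(-7*t)*cosh(3*t), scaled by 5.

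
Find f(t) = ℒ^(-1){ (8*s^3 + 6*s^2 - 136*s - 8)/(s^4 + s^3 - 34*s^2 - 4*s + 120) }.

f(t) = 2*exp(5*t) + 2*exp(2*t) + 2*exp(-2*t) + 2*exp(-6*t)

Factor the denominator: s^4 + s^3 - 34*s^2 - 4*s + 120 = (s - 5)*(s - 2)*(s + 2)*(s + 6).
Partial fraction decomposition gives [2/(s - 5)] + [2/(s - 2)] + [2/(s + 2)] + [2/(s + 6)].
Invert each term: 2/(s - 5) ↔ 2e^(5t); 2/(s - 2) ↔ 2e^(2t); 2/(s + 2) ↔ 2e^(-2t); 2/(s + 6) ↔ 2e^(-6t).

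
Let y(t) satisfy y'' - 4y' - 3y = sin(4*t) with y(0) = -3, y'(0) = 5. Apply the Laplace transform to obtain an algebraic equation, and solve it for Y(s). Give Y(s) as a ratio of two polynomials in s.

Take the Laplace transform of both sides.
The derivative rules (L{y''} = s^2 Y - s·y(0) - y'(0) and L{y'} = sY - y(0), with y(0) = -3, y'(0) = 5) turn the left side into (s^2 - 4*s - 3)Y - (-3*s + 17).
The right side is L{sin(4*t)} = 4/(s^2 + 16).
So (s^2 - 4*s - 3)Y = 4/(s^2 + 16) + (-3*s + 17).
Isolate Y and clear denominators.

Y(s) = (-3*s^3 + 17*s^2 - 48*s + 276)/(s^4 - 4*s^3 + 13*s^2 - 64*s - 48)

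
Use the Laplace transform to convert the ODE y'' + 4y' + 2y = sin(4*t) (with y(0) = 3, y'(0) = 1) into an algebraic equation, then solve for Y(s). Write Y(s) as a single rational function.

Y(s) = (3*s^3 + 13*s^2 + 48*s + 212)/(s^4 + 4*s^3 + 18*s^2 + 64*s + 32)

Transform both sides with L{·}.
The derivative rules (L{y''} = s^2 Y - s·y(0) - y'(0) and L{y'} = sY - y(0), with y(0) = 3, y'(0) = 1) turn the left side into (s^2 + 4*s + 2)Y - (3*s + 13).
The right side is L{sin(4*t)} = 4/(s^2 + 16).
So (s^2 + 4*s + 2)Y = 4/(s^2 + 16) + (3*s + 13).
Solve for Y(s) and write it as one ratio of polynomials.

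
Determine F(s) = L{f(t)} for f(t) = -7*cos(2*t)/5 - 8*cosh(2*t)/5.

By linearity of the Laplace transform, transform each term separately.
(-8/5)·[L{cosh(2t)} = s/(s^2 - 4)]; (-7/5)·[L{cos(2t)} = s/(s^2 + 4)].

F(s) = -7*s/(5*(s^2 + 4)) - 8*s/(5*(s^2 - 4))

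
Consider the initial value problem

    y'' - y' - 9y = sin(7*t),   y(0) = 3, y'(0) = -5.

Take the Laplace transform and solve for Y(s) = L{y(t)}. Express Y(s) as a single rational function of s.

Y(s) = (3*s^3 - 8*s^2 + 147*s - 385)/(s^4 - s^3 + 40*s^2 - 49*s - 441)

Take the Laplace transform of both sides.
With L{y''} = s^2 Y - s·y(0) - y'(0) and L{y'} = sY - y(0), with y(0) = 3, y'(0) = -5: the LHS transforms to (s^2 - s - 9)Y - (3*s - 8).
The right side is L{sin(7*t)} = 7/(s^2 + 49).
So (s^2 - s - 9)Y = 7/(s^2 + 49) + (3*s - 8).
Solve for Y(s) and write it as one ratio of polynomials.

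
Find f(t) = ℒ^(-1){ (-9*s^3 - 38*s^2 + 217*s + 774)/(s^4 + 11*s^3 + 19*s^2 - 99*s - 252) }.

Factor the denominator: s^4 + 11*s^3 + 19*s^2 - 99*s - 252 = (s - 3)*(s + 3)*(s + 4)*(s + 7).
Partial fraction decomposition gives [-4/(s + 7)] + [-6/(s + 4)] + [-1/(s + 3)] + [2/(s - 3)].
Invert each term: -4/(s + 7) ↔ -4e^(-7t); -6/(s + 4) ↔ -6e^(-4t); -1/(s + 3) ↔ -e^(-3t); 2/(s - 3) ↔ 2e^(3t).

f(t) = 2*exp(3*t) - exp(-3*t) - 6*exp(-4*t) - 4*exp(-7*t)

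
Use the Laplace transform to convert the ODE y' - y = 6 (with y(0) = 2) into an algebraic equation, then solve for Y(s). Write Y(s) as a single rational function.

Take the Laplace transform of both sides.
With L{y'} = sY - y(0) = sY - 2: the LHS transforms to (s - 1)Y - (2).
The right side is L{6} = 6/s.
So (s - 1)Y = 6/s + (2).
Solve for Y(s) and write it as one ratio of polynomials.

Y(s) = (2*s + 6)/(s^2 - s)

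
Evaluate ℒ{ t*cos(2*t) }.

L{cos(2t)} = s/(s^2 + 4).
Then apply L{t·g(t)} = -d/ds[G(s)] with G(s) = s/(s^2 + 4):
differentiating 1 time and applying the sign gives (s - 2)*(s + 2)/(s^2 + 4)^2.

(s - 2)*(s + 2)/(s^2 + 4)^2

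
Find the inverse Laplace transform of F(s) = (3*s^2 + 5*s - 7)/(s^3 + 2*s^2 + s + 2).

Factor the denominator: s^3 + 2*s^2 + s + 2 = (s + 2)*(s^2 + 1).
Partial fraction decomposition gives [-1/(s + 2)] + [4*s/(s^2 + 1)] + [-3/(s^2 + 1)].
Invert each term: -1/(s + 2) ↔ -e^(-2t); 4·s/(s^2 + 1) ↔ 4cos(t); -3·1/(s^2 + 1) ↔ -3sin(t).

-3*sin(t) + 4*cos(t) - exp(-2*t)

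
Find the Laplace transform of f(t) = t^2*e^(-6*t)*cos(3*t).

2*(s + 6)*(s^2 + 12*s + 9)/(s^2 + 12*s + 45)^3

L{cos(3t)} = s/(s^2 + 9).
Multiplying by e^(-6t) shifts s → s + 6, so L{e^(-6*t)*cos(3*t)} = (s + 6)/((s + 6)^2 + 9).
Then apply L{t^2·g(t)} = (-1)^2 d^2/ds^2[G(s)] with G(s) = (s + 6)/((s + 6)^2 + 9):
differentiating 2 times and applying the sign gives 2*(s + 6)*(s^2 + 12*s + 9)/(s^2 + 12*s + 45)^3.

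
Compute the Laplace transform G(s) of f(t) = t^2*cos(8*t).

G(s) = 2*s*(s^2 - 192)/(s^2 + 64)^3

L{cos(8t)} = s/(s^2 + 64).
Then apply L{t^2·g(t)} = (-1)^2 d^2/ds^2[H(s)] with H(s) = s/(s^2 + 64):
differentiating 2 times and applying the sign gives 2*s*(s^2 - 192)/(s^2 + 64)^3.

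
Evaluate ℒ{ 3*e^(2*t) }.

3/(s - 2)

L{3} = 3/s.
By the first shifting theorem, multiplying by e^(2t) replaces s with s - 2.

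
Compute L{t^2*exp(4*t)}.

2/(s - 4)^3

L{e^(4t)} = 1/(s - 4).
Then apply L{t^2·g(t)} = (-1)^2 d^2/ds^2[G(s)] with G(s) = 1/(s - 4):
differentiating 2 times and applying the sign gives 2/(s - 4)^3.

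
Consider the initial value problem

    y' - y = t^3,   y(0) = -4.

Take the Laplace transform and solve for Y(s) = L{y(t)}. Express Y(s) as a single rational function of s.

Y(s) = (-4*s^4 + 6)/(s^5 - s^4)

Apply the Laplace transform to the equation.
The derivative rules (L{y'} = sY - y(0) = sY - (-4)) turn the left side into (s - 1)Y - (-4).
The right side is L{t^3} = 6/s^4.
So (s - 1)Y = 6/s^4 + (-4).
Divide through and combine into a single rational function.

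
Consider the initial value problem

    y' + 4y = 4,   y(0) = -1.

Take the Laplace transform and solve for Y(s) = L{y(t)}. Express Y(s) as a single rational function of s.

Laplace-transform each side.
The derivative rules (L{y'} = sY - y(0) = sY - (-1)) turn the left side into (s + 4)Y - (-1).
The right side is L{4} = 4/s.
So (s + 4)Y = 4/s + (-1).
Solve for Y(s) and write it as one ratio of polynomials.

Y(s) = (-s + 4)/(s^2 + 4*s)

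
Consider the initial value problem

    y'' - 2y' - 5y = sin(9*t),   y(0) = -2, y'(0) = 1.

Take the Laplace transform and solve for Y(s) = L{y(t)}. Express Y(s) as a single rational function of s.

Take the Laplace transform of both sides.
With L{y''} = s^2 Y - s·y(0) - y'(0) and L{y'} = sY - y(0), with y(0) = -2, y'(0) = 1: the LHS transforms to (s^2 - 2*s - 5)Y - (-2*s + 5).
The right side is L{sin(9*t)} = 9/(s^2 + 81).
So (s^2 - 2*s - 5)Y = 9/(s^2 + 81) + (-2*s + 5).
Isolate Y and clear denominators.

Y(s) = (-2*s^3 + 5*s^2 - 162*s + 414)/(s^4 - 2*s^3 + 76*s^2 - 162*s - 405)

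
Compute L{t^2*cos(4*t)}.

L{cos(4t)} = s/(s^2 + 16).
Then apply L{t^2·g(t)} = (-1)^2 d^2/ds^2[H(s)] with H(s) = s/(s^2 + 16):
differentiating 2 times and applying the sign gives 2*s*(s^2 - 48)/(s^2 + 16)^3.

2*s*(s^2 - 48)/(s^2 + 16)^3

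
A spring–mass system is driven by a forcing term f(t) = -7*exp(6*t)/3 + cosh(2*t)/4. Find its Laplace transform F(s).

F(s) = s/(4*(s^2 - 4)) - 7/(3*(s - 6))

The transform is linear, so treat each term independently.
(-7/3)·[L{e^(6t)} = 1/(s - 6)]; (1/4)·[L{cosh(2t)} = s/(s^2 - 4)].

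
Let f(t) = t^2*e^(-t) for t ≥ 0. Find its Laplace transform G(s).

L{e^(-t)} = 1/(s + 1).
Then apply L{t^2·g(t)} = (-1)^2 d^2/ds^2[H(s)] with H(s) = 1/(s + 1):
differentiating 2 times and applying the sign gives 2/(s + 1)^3.

G(s) = 2/(s + 1)^3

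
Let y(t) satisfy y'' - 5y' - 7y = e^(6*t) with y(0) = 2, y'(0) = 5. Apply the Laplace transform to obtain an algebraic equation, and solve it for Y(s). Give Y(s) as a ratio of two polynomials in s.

Y(s) = (2*s^2 - 17*s + 31)/(s^3 - 11*s^2 + 23*s + 42)

Transform both sides with L{·}.
With L{y''} = s^2 Y - s·y(0) - y'(0) and L{y'} = sY - y(0), with y(0) = 2, y'(0) = 5: the LHS transforms to (s^2 - 5*s - 7)Y - (2*s - 5).
The right side is L{e^(6*t)} = 1/(s - 6).
So (s^2 - 5*s - 7)Y = 1/(s - 6) + (2*s - 5).
Divide through and combine into a single rational function.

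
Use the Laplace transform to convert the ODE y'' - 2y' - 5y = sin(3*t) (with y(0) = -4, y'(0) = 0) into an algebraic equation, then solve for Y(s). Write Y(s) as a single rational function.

Y(s) = (-4*s^3 + 8*s^2 - 36*s + 75)/(s^4 - 2*s^3 + 4*s^2 - 18*s - 45)

Transform both sides with L{·}.
Using L{y''} = s^2 Y - s·y(0) - y'(0) and L{y'} = sY - y(0), with y(0) = -4, y'(0) = 0, the left side becomes (s^2 - 2*s - 5)Y - (-4*s + 8).
The right side is L{sin(3*t)} = 3/(s^2 + 9).
So (s^2 - 2*s - 5)Y = 3/(s^2 + 9) + (-4*s + 8).
Solve for Y(s) and write it as one ratio of polynomials.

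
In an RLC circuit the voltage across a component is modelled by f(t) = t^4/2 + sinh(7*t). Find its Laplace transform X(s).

X(s) = 7/(s^2 - 49) + 12/s^5

The transform is linear, so treat each term independently.
L{sinh(7t)} = 7/(s^2 - 49); (1/2)·[L{t^4} = 4!/s^5 = 24/s^5].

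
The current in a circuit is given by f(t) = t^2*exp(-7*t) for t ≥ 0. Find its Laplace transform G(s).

G(s) = 2/(s + 7)^3

L{t^2} = 2!/s^3 = 2/s^3.
By the first shifting theorem, multiplying by e^(-7t) replaces s with s + 7.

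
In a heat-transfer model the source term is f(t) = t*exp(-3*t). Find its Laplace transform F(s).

L{e^(-3t)} = 1/(s + 3).
Then apply L{t·g(t)} = -d/ds[G(s)] with G(s) = 1/(s + 3):
differentiating 1 time and applying the sign gives (s + 3)^(-2).

F(s) = (s + 3)^(-2)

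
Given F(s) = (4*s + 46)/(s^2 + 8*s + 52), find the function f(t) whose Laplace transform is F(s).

Complete the square in the denominator: s^2 + 8*s + 52 = (s + 4)^2 + 6^2.
Split the numerator to match: 4*s + 46 = 4·(s + 4) + 5·6.
Invert each term: 4·(s + 4)/((s + 4)^2 + 36) ↔ 4e^(-4t)cos(6t); 5·6/((s + 4)^2 + 36) ↔ 5e^(-4t)sin(6t).

f(t) = 5*exp(-4*t)*sin(6*t) + 4*exp(-4*t)*cos(6*t)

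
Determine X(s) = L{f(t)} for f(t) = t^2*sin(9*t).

L{sin(9t)} = 9/(s^2 + 81).
Then apply L{t^2·g(t)} = (-1)^2 d^2/ds^2[G(s)] with G(s) = 9/(s^2 + 81):
differentiating 2 times and applying the sign gives 54*(s^2 - 27)/(s^2 + 81)^3.

X(s) = 54*(s^2 - 27)/(s^2 + 81)^3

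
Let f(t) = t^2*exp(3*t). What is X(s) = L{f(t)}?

X(s) = 2/(s - 3)^3

L{e^(3t)} = 1/(s - 3).
Then apply L{t^2·g(t)} = (-1)^2 d^2/ds^2[G(s)] with G(s) = 1/(s - 3):
differentiating 2 times and applying the sign gives 2/(s - 3)^3.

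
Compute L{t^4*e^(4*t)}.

24/(s - 4)^5

L{t^4} = 4!/s^5 = 24/s^5.
By the first shifting theorem, multiplying by e^(4t) replaces s with s - 4.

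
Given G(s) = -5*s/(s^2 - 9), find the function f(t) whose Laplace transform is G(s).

f(t) = -5*cosh(3*t)

Since L{cosh(3t)} = s/(s^2 - 9), the inverse is cosh(3*t), scaled by -5.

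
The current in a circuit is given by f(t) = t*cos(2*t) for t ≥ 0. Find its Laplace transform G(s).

G(s) = (s - 2)*(s + 2)/(s^2 + 4)^2

L{cos(2t)} = s/(s^2 + 4).
Then apply L{t·g(t)} = -d/ds[H(s)] with H(s) = s/(s^2 + 4):
differentiating 1 time and applying the sign gives (s - 2)*(s + 2)/(s^2 + 4)^2.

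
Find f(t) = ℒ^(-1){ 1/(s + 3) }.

Since L{e^(-3t)} = 1/(s + 3), the inverse is e^(-3*t).

f(t) = exp(-3*t)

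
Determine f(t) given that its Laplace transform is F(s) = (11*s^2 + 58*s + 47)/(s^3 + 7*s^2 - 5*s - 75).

f(t) = -4*t*exp(-5*t) + 5*exp(3*t) + 6*exp(-5*t)

Factor the denominator: s^3 + 7*s^2 - 5*s - 75 = (s - 3)*(s + 5)^2.
Partial fraction decomposition gives [6/(s + 5)] + [-4/(s + 5)^2] + [5/(s - 3)].
Invert each term: 6/(s + 5) ↔ 6e^(-5t); -4/(s + 5)^2 ↔ -4t·e^(-5t); 5/(s - 3) ↔ 5e^(3t).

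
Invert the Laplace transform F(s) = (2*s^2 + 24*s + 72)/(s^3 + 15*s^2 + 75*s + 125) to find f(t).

Factor the denominator: s^3 + 15*s^2 + 75*s + 125 = (s + 5)^3.
Partial fraction decomposition gives [2/(s + 5)] + [4/(s + 5)^2] + [2/(s + 5)^3].
Invert each term: 2/(s + 5) ↔ 2e^(-5t); 4/(s + 5)^2 ↔ 4t·e^(-5t); 2/(s + 5)^3 ↔ (1)t^2·e^(-5t).

f(t) = t^2*exp(-5*t) + 4*t*exp(-5*t) + 2*exp(-5*t)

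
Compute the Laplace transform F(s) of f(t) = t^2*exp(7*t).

L{e^(7t)} = 1/(s - 7).
Then apply L{t^2·g(t)} = (-1)^2 d^2/ds^2[G(s)] with G(s) = 1/(s - 7):
differentiating 2 times and applying the sign gives 2/(s - 7)^3.

F(s) = 2/(s - 7)^3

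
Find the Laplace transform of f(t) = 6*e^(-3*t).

L{6} = 6/s.
By the first shifting theorem, multiplying by e^(-3t) replaces s with s + 3.

6/(s + 3)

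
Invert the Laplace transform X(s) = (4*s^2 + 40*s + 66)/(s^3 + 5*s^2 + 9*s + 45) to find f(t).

f(t) = 5*sin(3*t) + 5*cos(3*t) - exp(-5*t)

Factor the denominator: s^3 + 5*s^2 + 9*s + 45 = (s + 5)*(s^2 + 9).
Partial fraction decomposition gives [-1/(s + 5)] + [5*s/(s^2 + 9)] + [15/(s^2 + 9)].
Invert each term: -1/(s + 5) ↔ -e^(-5t); 5·s/(s^2 + 9) ↔ 5cos(3t); 5·3/(s^2 + 9) ↔ 5sin(3t).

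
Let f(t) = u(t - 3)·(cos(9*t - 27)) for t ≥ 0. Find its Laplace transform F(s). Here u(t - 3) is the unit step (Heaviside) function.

By the second shifting theorem, L{u(t - c)·g(t - c)} = e^(-cs)·G(s) with c = 3 and G(s) = L{g(t)}.
L{cos(9t)} = s/(s^2 + 81).

F(s) = s*exp(-3*s)/(s^2 + 81)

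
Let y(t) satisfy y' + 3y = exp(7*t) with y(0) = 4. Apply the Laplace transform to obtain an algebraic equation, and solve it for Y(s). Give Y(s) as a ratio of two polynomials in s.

Transform both sides with L{·}.
The derivative rules (L{y'} = sY - y(0) = sY - 4) turn the left side into (s + 3)Y - (4).
The right side is L{exp(7*t)} = 1/(s - 7).
So (s + 3)Y = 1/(s - 7) + (4).
Isolate Y and clear denominators.

Y(s) = (4*s - 27)/(s^2 - 4*s - 21)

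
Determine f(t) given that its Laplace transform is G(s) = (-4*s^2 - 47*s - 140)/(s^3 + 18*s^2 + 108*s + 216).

f(t) = -t^2*exp(-6*t) + t*exp(-6*t) - 4*exp(-6*t)

Factor the denominator: s^3 + 18*s^2 + 108*s + 216 = (s + 6)^3.
Partial fraction decomposition gives [-4/(s + 6)] + [(s + 6)^(-2)] + [-2/(s + 6)^3].
Invert each term: -4/(s + 6) ↔ -4e^(-6t); 1/(s + 6)^2 ↔ t·e^(-6t); -2/(s + 6)^3 ↔ (-1)t^2·e^(-6t).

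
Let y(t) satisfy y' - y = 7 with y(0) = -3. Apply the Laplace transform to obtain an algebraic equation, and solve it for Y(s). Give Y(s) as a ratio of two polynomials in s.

Y(s) = (-3*s + 7)/(s^2 - s)

Transform both sides with L{·}.
The derivative rules (L{y'} = sY - y(0) = sY - (-3)) turn the left side into (s - 1)Y - (-3).
The right side is L{7} = 7/s.
So (s - 1)Y = 7/s + (-3).
Solve for Y(s) and write it as one ratio of polynomials.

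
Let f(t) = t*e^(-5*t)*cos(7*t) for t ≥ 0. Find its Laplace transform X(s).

X(s) = (s - 2)*(s + 12)/(s^2 + 10*s + 74)^2

L{cos(7t)} = s/(s^2 + 49).
Multiplying by e^(-5t) shifts s → s + 5, so L{e^(-5*t)*cos(7*t)} = (s + 5)/((s + 5)^2 + 49).
Then apply L{t·g(t)} = -d/ds[G(s)] with G(s) = (s + 5)/((s + 5)^2 + 49):
differentiating 1 time and applying the sign gives (s - 2)*(s + 12)/(s^2 + 10*s + 74)^2.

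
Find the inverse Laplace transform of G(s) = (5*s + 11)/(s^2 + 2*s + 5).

3*exp(-t)*sin(2*t) + 5*exp(-t)*cos(2*t)

Complete the square in the denominator: s^2 + 2*s + 5 = (s + 1)^2 + 2^2.
Split the numerator to match: 5*s + 11 = 5·(s + 1) + 3·2.
Invert each term: 5·(s + 1)/((s + 1)^2 + 4) ↔ 5e^(-t)cos(2t); 3·2/((s + 1)^2 + 4) ↔ 3e^(-t)sin(2t).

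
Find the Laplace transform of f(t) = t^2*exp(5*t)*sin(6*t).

36*(s^2 - 10*s + 13)/(s^2 - 10*s + 61)^3

L{sin(6t)} = 6/(s^2 + 36).
Multiplying by e^(5t) shifts s → s - 5, so L{exp(5*t)*sin(6*t)} = 6/((s - 5)^2 + 36).
Then apply L{t^2·g(t)} = (-1)^2 d^2/ds^2[H(s)] with H(s) = 6/((s - 5)^2 + 36):
differentiating 2 times and applying the sign gives 36*(s^2 - 10*s + 13)/(s^2 - 10*s + 61)^3.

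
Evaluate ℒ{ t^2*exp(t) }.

L{e^(t)} = 1/(s - 1).
Then apply L{t^2·g(t)} = (-1)^2 d^2/ds^2[G(s)] with G(s) = 1/(s - 1):
differentiating 2 times and applying the sign gives 2/(s - 1)^3.

2/(s - 1)^3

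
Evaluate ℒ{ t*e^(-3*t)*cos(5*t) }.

L{cos(5t)} = s/(s^2 + 25).
Multiplying by e^(-3t) shifts s → s + 3, so L{e^(-3*t)*cos(5*t)} = (s + 3)/((s + 3)^2 + 25).
Then apply L{t·g(t)} = -d/ds[G(s)] with G(s) = (s + 3)/((s + 3)^2 + 25):
differentiating 1 time and applying the sign gives (s - 2)*(s + 8)/(s^2 + 6*s + 34)^2.

(s - 2)*(s + 8)/(s^2 + 6*s + 34)^2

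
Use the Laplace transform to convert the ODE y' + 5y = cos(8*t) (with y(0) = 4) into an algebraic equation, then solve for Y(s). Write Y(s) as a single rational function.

Y(s) = (4*s^2 + s + 256)/(s^3 + 5*s^2 + 64*s + 320)

Take the Laplace transform of both sides.
The derivative rules (L{y'} = sY - y(0) = sY - 4) turn the left side into (s + 5)Y - (4).
The right side is L{cos(8*t)} = s/(s^2 + 64).
So (s + 5)Y = s/(s^2 + 64) + (4).
Solve for Y(s) and write it as one ratio of polynomials.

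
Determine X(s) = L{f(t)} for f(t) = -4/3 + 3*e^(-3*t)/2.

X(s) = 3/(2*(s + 3)) - 4/(3*s)

Apply the Laplace transform termwise.
L{-4/3} = (-4/3)/s; (3/2)·[L{e^(-3t)} = 1/(s + 3)].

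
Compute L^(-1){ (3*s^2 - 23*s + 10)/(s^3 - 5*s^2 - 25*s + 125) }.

-3*t*exp(5*t) + exp(5*t) + 2*exp(-5*t)

Factor the denominator: s^3 - 5*s^2 - 25*s + 125 = (s - 5)^2*(s + 5).
Partial fraction decomposition gives [1/(s - 5)] + [-3/(s - 5)^2] + [2/(s + 5)].
Invert each term: 1/(s - 5) ↔ e^(5t); -3/(s - 5)^2 ↔ -3t·e^(5t); 2/(s + 5) ↔ 2e^(-5t).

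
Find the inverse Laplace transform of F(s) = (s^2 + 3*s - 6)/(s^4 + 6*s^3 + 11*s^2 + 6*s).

-1 + 4*exp(-t) - 4*exp(-2*t) + exp(-3*t)

Factor the denominator: s^4 + 6*s^3 + 11*s^2 + 6*s = s*(s + 1)*(s + 2)*(s + 3).
Partial fraction decomposition gives [4/(s + 1)] + [1/(s + 3)] + [-4/(s + 2)] + [-1/s].
Invert each term: 4/(s + 1) ↔ 4e^(-t); 1/(s + 3) ↔ e^(-3t); -4/(s + 2) ↔ -4e^(-2t); -1/(s - 0) ↔ -e^(0t).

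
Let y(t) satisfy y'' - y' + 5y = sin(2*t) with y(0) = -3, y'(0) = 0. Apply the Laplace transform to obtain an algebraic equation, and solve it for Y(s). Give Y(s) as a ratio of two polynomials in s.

Y(s) = (-3*s^3 + 3*s^2 - 12*s + 14)/(s^4 - s^3 + 9*s^2 - 4*s + 20)

Apply the Laplace transform to the equation.
With L{y''} = s^2 Y - s·y(0) - y'(0) and L{y'} = sY - y(0), with y(0) = -3, y'(0) = 0: the LHS transforms to (s^2 - s + 5)Y - (-3*s + 3).
The right side is L{sin(2*t)} = 2/(s^2 + 4).
So (s^2 - s + 5)Y = 2/(s^2 + 4) + (-3*s + 3).
Divide through and combine into a single rational function.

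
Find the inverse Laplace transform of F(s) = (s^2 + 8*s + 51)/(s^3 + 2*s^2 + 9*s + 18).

4*sin(3*t) - 2*cos(3*t) + 3*exp(-2*t)

Factor the denominator: s^3 + 2*s^2 + 9*s + 18 = (s + 2)*(s^2 + 9).
Partial fraction decomposition gives [3/(s + 2)] + [-2*s/(s^2 + 9)] + [12/(s^2 + 9)].
Invert each term: 3/(s + 2) ↔ 3e^(-2t); -2·s/(s^2 + 9) ↔ -2cos(3t); 4·3/(s^2 + 9) ↔ 4sin(3t).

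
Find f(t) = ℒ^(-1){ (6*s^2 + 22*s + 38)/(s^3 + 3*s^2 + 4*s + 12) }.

f(t) = 5*sin(2*t) + 4*cos(2*t) + 2*exp(-3*t)

Factor the denominator: s^3 + 3*s^2 + 4*s + 12 = (s + 3)*(s^2 + 4).
Partial fraction decomposition gives [2/(s + 3)] + [4*s/(s^2 + 4)] + [10/(s^2 + 4)].
Invert each term: 2/(s + 3) ↔ 2e^(-3t); 4·s/(s^2 + 4) ↔ 4cos(2t); 5·2/(s^2 + 4) ↔ 5sin(2t).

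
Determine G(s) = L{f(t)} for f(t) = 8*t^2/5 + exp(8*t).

By linearity of the Laplace transform, transform each term separately.
(8/5)·[L{t^2} = 2!/s^3 = 2/s^3]; L{e^(8t)} = 1/(s - 8).

G(s) = 1/(s - 8) + 16/(5*s^3)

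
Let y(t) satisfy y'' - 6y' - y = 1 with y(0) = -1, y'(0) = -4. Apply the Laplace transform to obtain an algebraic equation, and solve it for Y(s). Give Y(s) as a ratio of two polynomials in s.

Y(s) = (-s^2 + 2*s + 1)/(s^3 - 6*s^2 - s)

Apply the Laplace transform to the equation.
With L{y''} = s^2 Y - s·y(0) - y'(0) and L{y'} = sY - y(0), with y(0) = -1, y'(0) = -4: the LHS transforms to (s^2 - 6*s - 1)Y - (-s + 2).
The right side is L{1} = 1/s.
So (s^2 - 6*s - 1)Y = 1/s + (-s + 2).
Isolate Y and clear denominators.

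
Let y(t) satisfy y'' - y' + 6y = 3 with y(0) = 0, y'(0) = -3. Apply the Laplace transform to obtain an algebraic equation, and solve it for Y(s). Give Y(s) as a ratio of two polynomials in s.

Y(s) = (-3*s + 3)/(s^3 - s^2 + 6*s)

Transform both sides with L{·}.
With L{y''} = s^2 Y - s·y(0) - y'(0) and L{y'} = sY - y(0), with y(0) = 0, y'(0) = -3: the LHS transforms to (s^2 - s + 6)Y - (-3).
The right side is L{3} = 3/s.
So (s^2 - s + 6)Y = 3/s + (-3).
Solve for Y(s) and write it as one ratio of polynomials.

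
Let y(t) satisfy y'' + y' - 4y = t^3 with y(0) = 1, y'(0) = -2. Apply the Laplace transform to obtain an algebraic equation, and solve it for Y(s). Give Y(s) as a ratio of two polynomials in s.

Apply the Laplace transform to the equation.
Using L{y''} = s^2 Y - s·y(0) - y'(0) and L{y'} = sY - y(0), with y(0) = 1, y'(0) = -2, the left side becomes (s^2 + s - 4)Y - (s - 1).
The right side is L{t^3} = 6/s^4.
So (s^2 + s - 4)Y = 6/s^4 + (s - 1).
Divide through and combine into a single rational function.

Y(s) = (s^5 - s^4 + 6)/(s^6 + s^5 - 4*s^4)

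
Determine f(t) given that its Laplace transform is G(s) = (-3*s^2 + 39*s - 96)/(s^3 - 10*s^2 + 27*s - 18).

f(t) = 2*exp(6*t) + exp(3*t) - 6*exp(t)

Factor the denominator: s^3 - 10*s^2 + 27*s - 18 = (s - 6)*(s - 3)*(s - 1).
Partial fraction decomposition gives [-6/(s - 1)] + [1/(s - 3)] + [2/(s - 6)].
Invert each term: -6/(s - 1) ↔ -6e^(t); 1/(s - 3) ↔ e^(3t); 2/(s - 6) ↔ 2e^(6t).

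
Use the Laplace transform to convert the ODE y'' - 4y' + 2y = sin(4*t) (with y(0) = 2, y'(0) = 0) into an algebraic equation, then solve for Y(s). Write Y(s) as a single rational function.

Y(s) = (2*s^3 - 8*s^2 + 32*s - 124)/(s^4 - 4*s^3 + 18*s^2 - 64*s + 32)

Transform both sides with L{·}.
Using L{y''} = s^2 Y - s·y(0) - y'(0) and L{y'} = sY - y(0), with y(0) = 2, y'(0) = 0, the left side becomes (s^2 - 4*s + 2)Y - (2*s - 8).
The right side is L{sin(4*t)} = 4/(s^2 + 16).
So (s^2 - 4*s + 2)Y = 4/(s^2 + 16) + (2*s - 8).
Isolate Y and clear denominators.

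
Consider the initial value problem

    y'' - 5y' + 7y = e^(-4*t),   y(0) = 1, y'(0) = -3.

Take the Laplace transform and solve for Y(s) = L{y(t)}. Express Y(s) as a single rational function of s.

Y(s) = (s^2 - 4*s - 31)/(s^3 - s^2 - 13*s + 28)

Take the Laplace transform of both sides.
With L{y''} = s^2 Y - s·y(0) - y'(0) and L{y'} = sY - y(0), with y(0) = 1, y'(0) = -3: the LHS transforms to (s^2 - 5*s + 7)Y - (s - 8).
The right side is L{e^(-4*t)} = 1/(s + 4).
So (s^2 - 5*s + 7)Y = 1/(s + 4) + (s - 8).
Solve for Y(s) and write it as one ratio of polynomials.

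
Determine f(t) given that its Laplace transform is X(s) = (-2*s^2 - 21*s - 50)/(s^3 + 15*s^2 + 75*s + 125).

Factor the denominator: s^3 + 15*s^2 + 75*s + 125 = (s + 5)^3.
Partial fraction decomposition gives [-2/(s + 5)] + [-1/(s + 5)^2] + [5/(s + 5)^3].
Invert each term: -2/(s + 5) ↔ -2e^(-5t); -1/(s + 5)^2 ↔ -t·e^(-5t); 5/(s + 5)^3 ↔ (5/2)t^2·e^(-5t).

f(t) = 5*t^2*exp(-5*t)/2 - t*exp(-5*t) - 2*exp(-5*t)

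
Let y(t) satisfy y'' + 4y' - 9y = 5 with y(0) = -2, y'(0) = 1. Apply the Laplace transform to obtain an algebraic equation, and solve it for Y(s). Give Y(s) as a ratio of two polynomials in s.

Y(s) = (-2*s^2 - 7*s + 5)/(s^3 + 4*s^2 - 9*s)

Take the Laplace transform of both sides.
Using L{y''} = s^2 Y - s·y(0) - y'(0) and L{y'} = sY - y(0), with y(0) = -2, y'(0) = 1, the left side becomes (s^2 + 4*s - 9)Y - (-2*s - 7).
The right side is L{5} = 5/s.
So (s^2 + 4*s - 9)Y = 5/s + (-2*s - 7).
Isolate Y and clear denominators.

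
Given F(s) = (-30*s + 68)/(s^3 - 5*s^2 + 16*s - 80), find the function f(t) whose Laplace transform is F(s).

f(t) = -2*exp(5*t) - 5*sin(4*t) + 2*cos(4*t)

Factor the denominator: s^3 - 5*s^2 + 16*s - 80 = (s - 5)*(s^2 + 16).
Partial fraction decomposition gives [-2/(s - 5)] + [2*s/(s^2 + 16)] + [-20/(s^2 + 16)].
Invert each term: -2/(s - 5) ↔ -2e^(5t); 2·s/(s^2 + 16) ↔ 2cos(4t); -5·4/(s^2 + 16) ↔ -5sin(4t).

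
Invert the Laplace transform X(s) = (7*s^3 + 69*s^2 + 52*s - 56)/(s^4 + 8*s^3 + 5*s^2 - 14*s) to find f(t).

Factor the denominator: s^4 + 8*s^3 + 5*s^2 - 14*s = s*(s - 1)*(s + 2)*(s + 7).
Partial fraction decomposition gives [2/(s + 2)] + [3/(s - 1)] + [-2/(s + 7)] + [4/s].
Invert each term: 2/(s + 2) ↔ 2e^(-2t); 3/(s - 1) ↔ 3e^(t); -2/(s + 7) ↔ -2e^(-7t); 4/(s - 0) ↔ 4e^(0t).

f(t) = 3*exp(t) + 4 + 2*exp(-2*t) - 2*exp(-7*t)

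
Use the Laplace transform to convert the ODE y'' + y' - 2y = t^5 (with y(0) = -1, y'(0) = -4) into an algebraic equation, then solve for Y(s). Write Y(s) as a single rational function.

Apply the Laplace transform to the equation.
With L{y''} = s^2 Y - s·y(0) - y'(0) and L{y'} = sY - y(0), with y(0) = -1, y'(0) = -4: the LHS transforms to (s^2 + s - 2)Y - (-s - 5).
The right side is L{t^5} = 120/s^6.
So (s^2 + s - 2)Y = 120/s^6 + (-s - 5).
Solve for Y(s) and write it as one ratio of polynomials.

Y(s) = (-s^7 - 5*s^6 + 120)/(s^8 + s^7 - 2*s^6)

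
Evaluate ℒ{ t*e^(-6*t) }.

L{e^(-6t)} = 1/(s + 6).
Then apply L{t·g(t)} = -d/ds[G(s)] with G(s) = 1/(s + 6):
differentiating 1 time and applying the sign gives (s + 6)^(-2).

(s + 6)^(-2)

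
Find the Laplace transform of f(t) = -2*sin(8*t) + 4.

-16/(s^2 + 64) + 4/s

The transform is linear, so treat each term independently.
L{4} = 4/s; (-2)·[L{sin(8t)} = 8/(s^2 + 64)].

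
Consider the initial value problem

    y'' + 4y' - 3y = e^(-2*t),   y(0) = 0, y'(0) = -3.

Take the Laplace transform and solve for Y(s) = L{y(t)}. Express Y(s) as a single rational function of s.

Apply the Laplace transform to the equation.
With L{y''} = s^2 Y - s·y(0) - y'(0) and L{y'} = sY - y(0), with y(0) = 0, y'(0) = -3: the LHS transforms to (s^2 + 4*s - 3)Y - (-3).
The right side is L{e^(-2*t)} = 1/(s + 2).
So (s^2 + 4*s - 3)Y = 1/(s + 2) + (-3).
Divide through and combine into a single rational function.

Y(s) = (-3*s - 5)/(s^3 + 6*s^2 + 5*s - 6)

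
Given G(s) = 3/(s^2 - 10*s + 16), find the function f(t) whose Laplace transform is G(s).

f(t) = exp(5*t)*sinh(3*t)

Rewrite the denominator: s^2 - 10*s + 16 = (s - 5)^2 - 9.
The form in (s - 5) signals a first-shifting-theorem factor e^(5t).
Since L{sinh(3t)} = 3/(s^2 - 9), the inverse is e^(5*t)*sinh(3*t).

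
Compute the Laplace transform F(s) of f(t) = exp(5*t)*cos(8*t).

L{cos(8t)} = s/(s^2 + 64).
By the first shifting theorem, multiplying by e^(5t) replaces s with s - 5.

F(s) = (s - 5)/((s - 5)^2 + 64)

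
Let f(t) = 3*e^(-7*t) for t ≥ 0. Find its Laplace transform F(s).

F(s) = 3/(s + 7)

L{3} = 3/s.
By the first shifting theorem, multiplying by e^(-7t) replaces s with s + 7.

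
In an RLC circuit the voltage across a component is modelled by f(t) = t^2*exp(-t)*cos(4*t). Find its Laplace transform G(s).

L{cos(4t)} = s/(s^2 + 16).
Multiplying by e^(-t) shifts s → s + 1, so L{exp(-t)*cos(4*t)} = (s + 1)/((s + 1)^2 + 16).
Then apply L{t^2·g(t)} = (-1)^2 d^2/ds^2[H(s)] with H(s) = (s + 1)/((s + 1)^2 + 16):
differentiating 2 times and applying the sign gives 2*(s + 1)*(s^2 + 2*s - 47)/(s^2 + 2*s + 17)^3.

G(s) = 2*(s + 1)*(s^2 + 2*s - 47)/(s^2 + 2*s + 17)^3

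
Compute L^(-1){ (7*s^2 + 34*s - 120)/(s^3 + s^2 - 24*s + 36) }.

5*exp(3*t) + 3*exp(2*t) - exp(-6*t)

Factor the denominator: s^3 + s^2 - 24*s + 36 = (s - 3)*(s - 2)*(s + 6).
Partial fraction decomposition gives [3/(s - 2)] + [5/(s - 3)] + [-1/(s + 6)].
Invert each term: 3/(s - 2) ↔ 3e^(2t); 5/(s - 3) ↔ 5e^(3t); -1/(s + 6) ↔ -e^(-6t).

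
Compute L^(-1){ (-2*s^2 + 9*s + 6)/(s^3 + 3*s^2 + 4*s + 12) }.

3*sin(2*t) + cos(2*t) - 3*exp(-3*t)

Factor the denominator: s^3 + 3*s^2 + 4*s + 12 = (s + 3)*(s^2 + 4).
Partial fraction decomposition gives [-3/(s + 3)] + [s/(s^2 + 4)] + [6/(s^2 + 4)].
Invert each term: -3/(s + 3) ↔ -3e^(-3t); 1·s/(s^2 + 4) ↔ cos(2t); 3·2/(s^2 + 4) ↔ 3sin(2t).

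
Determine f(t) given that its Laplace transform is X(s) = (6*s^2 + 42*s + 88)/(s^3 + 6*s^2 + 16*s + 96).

f(t) = 3*sin(4*t) + 5*cos(4*t) + exp(-6*t)

Factor the denominator: s^3 + 6*s^2 + 16*s + 96 = (s + 6)*(s^2 + 16).
Partial fraction decomposition gives [1/(s + 6)] + [5*s/(s^2 + 16)] + [12/(s^2 + 16)].
Invert each term: 1/(s + 6) ↔ e^(-6t); 5·s/(s^2 + 16) ↔ 5cos(4t); 3·4/(s^2 + 16) ↔ 3sin(4t).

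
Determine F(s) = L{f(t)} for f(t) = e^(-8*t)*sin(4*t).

F(s) = 4/((s + 8)^2 + 16)

L{sin(4t)} = 4/(s^2 + 16).
By the first shifting theorem, multiplying by e^(-8t) replaces s with s + 8.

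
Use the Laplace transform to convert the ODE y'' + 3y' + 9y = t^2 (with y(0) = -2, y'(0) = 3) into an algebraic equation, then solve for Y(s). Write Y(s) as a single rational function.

Y(s) = (-2*s^4 - 3*s^3 + 2)/(s^5 + 3*s^4 + 9*s^3)

Transform both sides with L{·}.
With L{y''} = s^2 Y - s·y(0) - y'(0) and L{y'} = sY - y(0), with y(0) = -2, y'(0) = 3: the LHS transforms to (s^2 + 3*s + 9)Y - (-2*s - 3).
The right side is L{t^2} = 2/s^3.
So (s^2 + 3*s + 9)Y = 2/s^3 + (-2*s - 3).
Isolate Y and clear denominators.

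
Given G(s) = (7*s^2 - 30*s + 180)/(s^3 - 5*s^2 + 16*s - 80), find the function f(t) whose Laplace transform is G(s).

Factor the denominator: s^3 - 5*s^2 + 16*s - 80 = (s - 5)*(s^2 + 16).
Partial fraction decomposition gives [5/(s - 5)] + [2*s/(s^2 + 16)] + [-20/(s^2 + 16)].
Invert each term: 5/(s - 5) ↔ 5e^(5t); 2·s/(s^2 + 16) ↔ 2cos(4t); -5·4/(s^2 + 16) ↔ -5sin(4t).

f(t) = 5*exp(5*t) - 5*sin(4*t) + 2*cos(4*t)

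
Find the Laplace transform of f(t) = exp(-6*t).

L{1} = 1/s.
By the first shifting theorem, multiplying by e^(-6t) replaces s with s + 6.

1/(s + 6)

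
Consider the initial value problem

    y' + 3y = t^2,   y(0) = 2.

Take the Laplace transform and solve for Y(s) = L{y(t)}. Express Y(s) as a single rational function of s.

Y(s) = (2*s^3 + 2)/(s^4 + 3*s^3)

Apply the Laplace transform to the equation.
With L{y'} = sY - y(0) = sY - 2: the LHS transforms to (s + 3)Y - (2).
The right side is L{t^2} = 2/s^3.
So (s + 3)Y = 2/s^3 + (2).
Isolate Y and clear denominators.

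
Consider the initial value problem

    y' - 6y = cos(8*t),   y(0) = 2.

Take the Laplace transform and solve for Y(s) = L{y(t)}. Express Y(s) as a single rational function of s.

Y(s) = (2*s^2 + s + 128)/(s^3 - 6*s^2 + 64*s - 384)

Apply the Laplace transform to the equation.
The derivative rules (L{y'} = sY - y(0) = sY - 2) turn the left side into (s - 6)Y - (2).
The right side is L{cos(8*t)} = s/(s^2 + 64).
So (s - 6)Y = s/(s^2 + 64) + (2).
Solve for Y(s) and write it as one ratio of polynomials.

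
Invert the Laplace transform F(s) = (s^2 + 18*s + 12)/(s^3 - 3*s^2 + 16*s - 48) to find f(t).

f(t) = 3*exp(3*t) + 3*sin(4*t) - 2*cos(4*t)

Factor the denominator: s^3 - 3*s^2 + 16*s - 48 = (s - 3)*(s^2 + 16).
Partial fraction decomposition gives [3/(s - 3)] + [-2*s/(s^2 + 16)] + [12/(s^2 + 16)].
Invert each term: 3/(s - 3) ↔ 3e^(3t); -2·s/(s^2 + 16) ↔ -2cos(4t); 3·4/(s^2 + 16) ↔ 3sin(4t).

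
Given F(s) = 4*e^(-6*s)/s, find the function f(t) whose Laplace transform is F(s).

The factor e^(-6s) signals a time shift by c = 6 (second shifting theorem).
L{4} = 4/s, so L^-1{4/s} = 4.
Hence the inverse is u(t - 6) times that function evaluated at t - 6.

f(t) = Heaviside(t - 6)*(4)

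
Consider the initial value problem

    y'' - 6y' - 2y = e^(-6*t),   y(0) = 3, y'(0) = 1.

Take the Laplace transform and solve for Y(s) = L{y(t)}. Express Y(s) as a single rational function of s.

Take the Laplace transform of both sides.
Using L{y''} = s^2 Y - s·y(0) - y'(0) and L{y'} = sY - y(0), with y(0) = 3, y'(0) = 1, the left side becomes (s^2 - 6*s - 2)Y - (3*s - 17).
The right side is L{e^(-6*t)} = 1/(s + 6).
So (s^2 - 6*s - 2)Y = 1/(s + 6) + (3*s - 17).
Divide through and combine into a single rational function.

Y(s) = (3*s^2 + s - 101)/(s^3 - 38*s - 12)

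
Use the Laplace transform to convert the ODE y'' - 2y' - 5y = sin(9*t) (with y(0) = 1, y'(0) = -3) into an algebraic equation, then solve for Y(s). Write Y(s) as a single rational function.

Y(s) = (s^3 - 5*s^2 + 81*s - 396)/(s^4 - 2*s^3 + 76*s^2 - 162*s - 405)

Take the Laplace transform of both sides.
The derivative rules (L{y''} = s^2 Y - s·y(0) - y'(0) and L{y'} = sY - y(0), with y(0) = 1, y'(0) = -3) turn the left side into (s^2 - 2*s - 5)Y - (s - 5).
The right side is L{sin(9*t)} = 9/(s^2 + 81).
So (s^2 - 2*s - 5)Y = 9/(s^2 + 81) + (s - 5).
Solve for Y(s) and write it as one ratio of polynomials.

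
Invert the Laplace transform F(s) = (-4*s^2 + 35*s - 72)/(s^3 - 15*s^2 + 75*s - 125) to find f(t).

f(t) = 3*t^2*exp(5*t)/2 - 5*t*exp(5*t) - 4*exp(5*t)

Factor the denominator: s^3 - 15*s^2 + 75*s - 125 = (s - 5)^3.
Partial fraction decomposition gives [-4/(s - 5)] + [-5/(s - 5)^2] + [3/(s - 5)^3].
Invert each term: -4/(s - 5) ↔ -4e^(5t); -5/(s - 5)^2 ↔ -5t·e^(5t); 3/(s - 5)^3 ↔ (3/2)t^2·e^(5t).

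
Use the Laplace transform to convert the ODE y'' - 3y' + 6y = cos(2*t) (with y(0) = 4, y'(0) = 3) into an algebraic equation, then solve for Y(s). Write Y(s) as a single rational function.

Apply the Laplace transform to the equation.
With L{y''} = s^2 Y - s·y(0) - y'(0) and L{y'} = sY - y(0), with y(0) = 4, y'(0) = 3: the LHS transforms to (s^2 - 3*s + 6)Y - (4*s - 9).
The right side is L{cos(2*t)} = s/(s^2 + 4).
So (s^2 - 3*s + 6)Y = s/(s^2 + 4) + (4*s - 9).
Solve for Y(s) and write it as one ratio of polynomials.

Y(s) = (4*s^3 - 9*s^2 + 17*s - 36)/(s^4 - 3*s^3 + 10*s^2 - 12*s + 24)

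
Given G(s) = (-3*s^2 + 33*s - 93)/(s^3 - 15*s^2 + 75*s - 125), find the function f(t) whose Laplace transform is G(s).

Factor the denominator: s^3 - 15*s^2 + 75*s - 125 = (s - 5)^3.
Partial fraction decomposition gives [-3/(s - 5)] + [3/(s - 5)^2] + [-3/(s - 5)^3].
Invert each term: -3/(s - 5) ↔ -3e^(5t); 3/(s - 5)^2 ↔ 3t·e^(5t); -3/(s - 5)^3 ↔ (-3/2)t^2·e^(5t).

f(t) = -3*t^2*exp(5*t)/2 + 3*t*exp(5*t) - 3*exp(5*t)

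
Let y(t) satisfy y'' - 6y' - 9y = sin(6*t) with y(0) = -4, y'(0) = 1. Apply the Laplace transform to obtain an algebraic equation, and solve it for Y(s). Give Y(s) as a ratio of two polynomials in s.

Y(s) = (-4*s^3 + 25*s^2 - 144*s + 906)/(s^4 - 6*s^3 + 27*s^2 - 216*s - 324)

Take the Laplace transform of both sides.
The derivative rules (L{y''} = s^2 Y - s·y(0) - y'(0) and L{y'} = sY - y(0), with y(0) = -4, y'(0) = 1) turn the left side into (s^2 - 6*s - 9)Y - (-4*s + 25).
The right side is L{sin(6*t)} = 6/(s^2 + 36).
So (s^2 - 6*s - 9)Y = 6/(s^2 + 36) + (-4*s + 25).
Solve for Y(s) and write it as one ratio of polynomials.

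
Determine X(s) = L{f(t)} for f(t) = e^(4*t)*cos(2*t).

L{cos(2t)} = s/(s^2 + 4).
By the first shifting theorem, multiplying by e^(4t) replaces s with s - 4.

X(s) = (s - 4)/((s - 4)^2 + 4)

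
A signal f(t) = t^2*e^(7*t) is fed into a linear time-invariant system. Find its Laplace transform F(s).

L{e^(7t)} = 1/(s - 7).
Then apply L{t^2·g(t)} = (-1)^2 d^2/ds^2[G(s)] with G(s) = 1/(s - 7):
differentiating 2 times and applying the sign gives 2/(s - 7)^3.

F(s) = 2/(s - 7)^3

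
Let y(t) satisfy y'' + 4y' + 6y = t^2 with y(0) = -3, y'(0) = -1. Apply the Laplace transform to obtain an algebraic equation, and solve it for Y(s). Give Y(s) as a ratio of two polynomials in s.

Apply the Laplace transform to the equation.
Using L{y''} = s^2 Y - s·y(0) - y'(0) and L{y'} = sY - y(0), with y(0) = -3, y'(0) = -1, the left side becomes (s^2 + 4*s + 6)Y - (-3*s - 13).
The right side is L{t^2} = 2/s^3.
So (s^2 + 4*s + 6)Y = 2/s^3 + (-3*s - 13).
Solve for Y(s) and write it as one ratio of polynomials.

Y(s) = (-3*s^4 - 13*s^3 + 2)/(s^5 + 4*s^4 + 6*s^3)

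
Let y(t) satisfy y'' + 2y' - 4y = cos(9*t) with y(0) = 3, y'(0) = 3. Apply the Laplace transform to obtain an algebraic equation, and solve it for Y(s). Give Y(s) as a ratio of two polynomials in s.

Y(s) = (3*s^3 + 9*s^2 + 244*s + 729)/(s^4 + 2*s^3 + 77*s^2 + 162*s - 324)

Take the Laplace transform of both sides.
With L{y''} = s^2 Y - s·y(0) - y'(0) and L{y'} = sY - y(0), with y(0) = 3, y'(0) = 3: the LHS transforms to (s^2 + 2*s - 4)Y - (3*s + 9).
The right side is L{cos(9*t)} = s/(s^2 + 81).
So (s^2 + 2*s - 4)Y = s/(s^2 + 81) + (3*s + 9).
Divide through and combine into a single rational function.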